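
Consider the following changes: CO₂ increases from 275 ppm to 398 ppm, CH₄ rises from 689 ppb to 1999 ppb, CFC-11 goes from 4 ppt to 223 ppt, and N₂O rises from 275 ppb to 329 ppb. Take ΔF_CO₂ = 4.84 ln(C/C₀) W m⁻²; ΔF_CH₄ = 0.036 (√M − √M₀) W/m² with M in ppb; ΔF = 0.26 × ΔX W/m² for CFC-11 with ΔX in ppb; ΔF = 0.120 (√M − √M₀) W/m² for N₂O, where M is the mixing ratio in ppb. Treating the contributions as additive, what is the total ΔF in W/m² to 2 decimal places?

CO₂: 4.84 × ln(398/275) = 4.84 × ln(1.44727) = 4.84 × 0.36968 = 1.7893 W/m².
CH₄: 0.036 × (√1999 − √689) = 0.036 × (44.7102 − 26.2488) = 0.036 × 18.4614 = 0.6646 W/m².
CFC-11: Δ = 223 − 4 = 219 ppt = 0.219 ppb; ΔF = 0.26 × 0.219 = 0.0569 W/m².
N₂O: 0.120 × (√329 − √275) = 0.120 × (18.1384 − 16.5831) = 0.120 × 1.5553 = 0.1866 W/m².
Total ΔF = 1.7893 + 0.6646 + 0.0569 + 0.1866 = 2.6974 W/m².

ΔF = 2.70 W/m²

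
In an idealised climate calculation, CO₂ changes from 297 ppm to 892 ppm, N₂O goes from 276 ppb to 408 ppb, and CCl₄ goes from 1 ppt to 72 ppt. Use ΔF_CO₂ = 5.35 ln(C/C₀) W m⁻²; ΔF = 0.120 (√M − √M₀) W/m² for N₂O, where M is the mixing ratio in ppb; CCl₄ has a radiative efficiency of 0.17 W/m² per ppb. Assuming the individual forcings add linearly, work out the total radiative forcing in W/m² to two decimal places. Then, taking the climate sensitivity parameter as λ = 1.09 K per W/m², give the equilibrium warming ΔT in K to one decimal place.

ΔF = 6.33 W/m²; ΔT = 6.9 K

CO₂: 5.35 × ln(892/297) = 5.35 × ln(3.00337) = 5.35 × 1.09973 = 5.8836 W/m².
N₂O: 0.120 × (√408 − √276) = 0.120 × (20.1990 − 16.6132) = 0.120 × 3.5858 = 0.4303 W/m².
CCl₄: Δ = 72 − 1 = 71 ppt = 0.071 ppb; ΔF = 0.17 × 0.071 = 0.0121 W/m².
Total ΔF = 5.8836 + 0.4303 + 0.0121 = 6.3260 W/m².
ΔT = λ ΔF = 1.09 × 6.33 = 6.8997 K.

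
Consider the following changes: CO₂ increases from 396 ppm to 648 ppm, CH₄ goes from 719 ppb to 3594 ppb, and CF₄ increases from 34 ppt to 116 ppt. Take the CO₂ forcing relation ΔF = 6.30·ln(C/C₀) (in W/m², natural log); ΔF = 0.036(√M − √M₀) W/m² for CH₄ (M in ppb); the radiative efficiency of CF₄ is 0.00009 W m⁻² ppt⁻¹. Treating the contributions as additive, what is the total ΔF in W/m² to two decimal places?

ΔF = 4.30 W/m²

CO₂: 6.30 × ln(648/396) = 6.30 × ln(1.63636) = 6.30 × 0.49247 = 3.1026 W/m².
CH₄: 0.036 × (√3594 − √719) = 0.036 × (59.9500 − 26.8142) = 0.036 × 33.1358 = 1.1929 W/m².
CF₄: ΔF = 0.00009 × (116 − 34) = 0.00009 × 82 = 0.0074 W/m².
Total ΔF = 3.1026 + 1.1929 + 0.0074 = 4.3029 W/m².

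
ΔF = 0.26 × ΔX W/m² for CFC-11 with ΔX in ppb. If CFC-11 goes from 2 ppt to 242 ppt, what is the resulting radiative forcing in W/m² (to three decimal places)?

ΔF = 0.062 W/m²

CFC-11: Δ = 242 − 2 = 240 ppt = 0.240 ppb; ΔF = 0.26 × 0.240 = 0.0624 W/m².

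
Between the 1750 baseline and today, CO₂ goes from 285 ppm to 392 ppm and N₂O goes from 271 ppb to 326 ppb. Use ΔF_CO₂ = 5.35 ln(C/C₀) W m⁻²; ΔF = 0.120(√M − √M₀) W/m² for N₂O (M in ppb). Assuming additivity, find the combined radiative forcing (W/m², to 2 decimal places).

CO₂: 5.35 × ln(392/285) = 5.35 × ln(1.37544) = 5.35 × 0.31877 = 1.7054 W/m².
N₂O: 0.120 × (√326 − √271) = 0.120 × (18.0555 − 16.4621) = 0.120 × 1.5934 = 0.1912 W/m².
Total ΔF = 1.7054 + 0.1912 = 1.8966 W/m².

ΔF = 1.90 W/m²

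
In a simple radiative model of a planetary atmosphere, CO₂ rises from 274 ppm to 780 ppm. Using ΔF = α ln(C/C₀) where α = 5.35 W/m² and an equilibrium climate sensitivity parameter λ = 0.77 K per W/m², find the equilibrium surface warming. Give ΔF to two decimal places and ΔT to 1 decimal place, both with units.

CO₂: 5.35 × ln(780/274) = 5.35 × ln(2.84672) = 5.35 × 1.04617 = 5.5970 W/m².
ΔT = λ ΔF = 0.77 × 5.60 = 4.3120 K.

ΔF = 5.60 W/m²; ΔT = 4.3 K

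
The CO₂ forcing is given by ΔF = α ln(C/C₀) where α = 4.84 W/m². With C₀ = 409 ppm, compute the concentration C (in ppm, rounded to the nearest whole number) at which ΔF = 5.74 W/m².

C ≈ 1339 ppm

Set 4.84 ln(C/409) = 5.74, so ln(C/409) = 5.74/4.84 = 1.18595.
Then C/409 = e^1.18595 = 3.27380, giving C = 409 × 3.27380 = 1338.98 ppm.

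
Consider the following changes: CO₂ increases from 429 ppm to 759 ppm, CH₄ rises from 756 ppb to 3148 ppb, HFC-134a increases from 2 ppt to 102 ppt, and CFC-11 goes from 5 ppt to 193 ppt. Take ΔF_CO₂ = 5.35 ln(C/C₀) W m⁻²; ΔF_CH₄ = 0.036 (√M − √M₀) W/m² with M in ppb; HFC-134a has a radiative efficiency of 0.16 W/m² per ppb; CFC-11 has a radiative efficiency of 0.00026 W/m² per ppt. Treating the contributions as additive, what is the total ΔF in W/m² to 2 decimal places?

ΔF = 4.15 W/m²

CO₂: 5.35 × ln(759/429) = 5.35 × ln(1.76923) = 5.35 × 0.57054 = 3.0524 W/m².
CH₄: 0.036 × (√3148 − √756) = 0.036 × (56.1070 − 27.4955) = 0.036 × 28.6115 = 1.0300 W/m².
HFC-134a: Δ = 102 − 2 = 100 ppt = 0.100 ppb; ΔF = 0.16 × 0.100 = 0.0160 W/m².
CFC-11: ΔF = 0.00026 × (193 − 5) = 0.00026 × 188 = 0.0489 W/m².
Total ΔF = 3.0524 + 1.0300 + 0.0160 + 0.0489 = 4.1473 W/m².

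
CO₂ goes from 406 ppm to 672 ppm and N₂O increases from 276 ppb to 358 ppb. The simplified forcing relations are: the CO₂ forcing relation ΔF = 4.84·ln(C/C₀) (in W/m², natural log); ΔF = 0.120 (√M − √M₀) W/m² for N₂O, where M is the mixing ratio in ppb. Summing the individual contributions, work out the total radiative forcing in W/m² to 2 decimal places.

ΔF = 2.72 W/m²

CO₂: 4.84 × ln(672/406) = 4.84 × ln(1.65517) = 4.84 × 0.50390 = 2.4389 W/m².
N₂O: 0.120 × (√358 − √276) = 0.120 × (18.9209 − 16.6132) = 0.120 × 2.3077 = 0.2769 W/m².
Total ΔF = 2.4389 + 0.2769 = 2.7158 W/m².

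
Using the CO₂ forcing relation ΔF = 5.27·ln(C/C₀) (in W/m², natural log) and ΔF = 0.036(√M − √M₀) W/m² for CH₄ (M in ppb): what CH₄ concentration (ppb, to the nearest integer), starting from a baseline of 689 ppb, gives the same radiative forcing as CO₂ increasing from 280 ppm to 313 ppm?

M ≈ 1811 ppb

CO₂ forcing: 5.27 × ln(313/280) = 5.27 × 0.111414 = 0.58715 W/m².
Set 0.036(√M − √689) = 0.58715: √M = 0.58715/0.036 + √689 = 16.3097 + 26.2488 = 42.5585.
M = (42.5585)² = 1811.23 ppb.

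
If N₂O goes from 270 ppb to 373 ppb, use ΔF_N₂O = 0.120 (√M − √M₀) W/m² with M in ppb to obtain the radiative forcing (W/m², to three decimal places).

N₂O: 0.120 × (√373 − √270) = 0.120 × (19.3132 − 16.4317) = 0.120 × 2.8815 = 0.3458 W/m².

ΔF = 0.346 W/m²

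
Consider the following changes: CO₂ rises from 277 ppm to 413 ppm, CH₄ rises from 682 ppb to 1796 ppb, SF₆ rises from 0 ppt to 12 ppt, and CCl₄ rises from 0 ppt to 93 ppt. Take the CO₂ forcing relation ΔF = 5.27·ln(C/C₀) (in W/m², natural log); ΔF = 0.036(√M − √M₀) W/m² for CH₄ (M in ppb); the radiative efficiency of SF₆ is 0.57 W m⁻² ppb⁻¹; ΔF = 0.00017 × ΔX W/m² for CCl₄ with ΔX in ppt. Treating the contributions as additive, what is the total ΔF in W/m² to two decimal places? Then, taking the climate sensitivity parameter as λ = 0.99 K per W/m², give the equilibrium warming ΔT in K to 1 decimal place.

ΔF = 2.71 W/m²; ΔT = 2.7 K

CO₂: 5.27 × ln(413/277) = 5.27 × ln(1.49097) = 5.27 × 0.39943 = 2.1050 W/m².
CH₄: 0.036 × (√1796 − √682) = 0.036 × (42.3792 − 26.1151) = 0.036 × 16.2641 = 0.5855 W/m².
SF₆: Δ = 12 − 0 = 12 ppt = 0.012 ppb; ΔF = 0.57 × 0.012 = 0.0068 W/m².
CCl₄: ΔF = 0.00017 × (93 − 0) = 0.00017 × 93 = 0.0158 W/m².
Total ΔF = 2.1050 + 0.5855 + 0.0068 + 0.0158 = 2.7131 W/m².
ΔT = λ ΔF = 0.99 × 2.71 = 2.6829 K.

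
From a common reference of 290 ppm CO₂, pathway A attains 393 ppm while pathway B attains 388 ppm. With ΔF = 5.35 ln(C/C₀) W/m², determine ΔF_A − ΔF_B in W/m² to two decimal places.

ΔF_A − ΔF_B = 0.07 W/m²

ΔF_A = 5.35 ln(393/290) = 5.35 × 0.30393 = 1.6260 W/m².
ΔF_B = 5.35 ln(388/290) = 5.35 × 0.29112 = 1.5575 W/m².
Difference: 1.6260 − 1.5575 = 0.0685 W/m².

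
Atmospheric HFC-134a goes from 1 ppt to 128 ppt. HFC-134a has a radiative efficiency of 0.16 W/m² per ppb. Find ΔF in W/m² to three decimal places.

ΔF = 0.020 W/m²

HFC-134a: Δ = 128 − 1 = 127 ppt = 0.127 ppb; ΔF = 0.16 × 0.127 = 0.0203 W/m².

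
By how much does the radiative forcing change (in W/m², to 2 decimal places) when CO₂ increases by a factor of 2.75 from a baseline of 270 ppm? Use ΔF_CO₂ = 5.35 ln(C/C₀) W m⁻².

ΔF = 5.41 W/m²

ΔF = 5.35 × ln(2.75) = 5.35 × 1.01160 = 5.4121 W/m².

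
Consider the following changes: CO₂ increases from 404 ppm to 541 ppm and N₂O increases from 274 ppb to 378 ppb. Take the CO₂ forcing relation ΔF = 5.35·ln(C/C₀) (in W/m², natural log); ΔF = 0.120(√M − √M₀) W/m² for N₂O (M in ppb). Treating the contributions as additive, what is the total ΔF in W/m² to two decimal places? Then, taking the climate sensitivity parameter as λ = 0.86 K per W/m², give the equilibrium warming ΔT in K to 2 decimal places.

CO₂: 5.35 × ln(541/404) = 5.35 × ln(1.33911) = 5.35 × 0.29201 = 1.5623 W/m².
N₂O: 0.120 × (√378 − √274) = 0.120 × (19.4422 − 16.5529) = 0.120 × 2.8893 = 0.3467 W/m².
Total ΔF = 1.5623 + 0.3467 = 1.9090 W/m².
ΔT = λ ΔF = 0.86 × 1.91 = 1.6426 K.

ΔF = 1.91 W/m²; ΔT = 1.64 K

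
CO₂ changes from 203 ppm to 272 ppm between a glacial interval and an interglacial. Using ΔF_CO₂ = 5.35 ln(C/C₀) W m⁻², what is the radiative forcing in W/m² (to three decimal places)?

ΔF = 1.565 W/m²

CO₂: 5.35 × ln(272/203) = 5.35 × ln(1.33990) = 5.35 × 0.29259 = 1.5654 W/m².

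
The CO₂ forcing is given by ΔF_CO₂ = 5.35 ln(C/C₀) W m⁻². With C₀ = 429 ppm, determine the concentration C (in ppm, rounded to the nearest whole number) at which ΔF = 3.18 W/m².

Set 5.35 ln(C/429) = 3.18, so ln(C/429) = 3.18/5.35 = 0.59439.
Then C/429 = e^0.59439 = 1.81193, giving C = 429 × 1.81193 = 777.32 ppm.

C ≈ 777 ppm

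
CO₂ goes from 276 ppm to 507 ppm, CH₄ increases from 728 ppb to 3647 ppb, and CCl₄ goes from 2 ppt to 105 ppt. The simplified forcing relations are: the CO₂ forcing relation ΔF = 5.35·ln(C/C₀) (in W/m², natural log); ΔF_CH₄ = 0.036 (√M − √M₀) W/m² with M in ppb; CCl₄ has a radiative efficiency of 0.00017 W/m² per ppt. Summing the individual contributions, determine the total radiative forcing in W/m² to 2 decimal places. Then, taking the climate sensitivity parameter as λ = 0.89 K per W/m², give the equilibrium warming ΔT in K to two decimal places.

CO₂: 5.35 × ln(507/276) = 5.35 × ln(1.83696) = 5.35 × 0.60811 = 3.2534 W/m².
CH₄: 0.036 × (√3647 − √728) = 0.036 × (60.3904 − 26.9815) = 0.036 × 33.4089 = 1.2027 W/m².
CCl₄: ΔF = 0.00017 × (105 − 2) = 0.00017 × 103 = 0.0175 W/m².
Total ΔF = 3.2534 + 1.2027 + 0.0175 = 4.4736 W/m².
ΔT = λ ΔF = 0.89 × 4.47 = 3.9783 K.

ΔF = 4.47 W/m²; ΔT = 3.98 K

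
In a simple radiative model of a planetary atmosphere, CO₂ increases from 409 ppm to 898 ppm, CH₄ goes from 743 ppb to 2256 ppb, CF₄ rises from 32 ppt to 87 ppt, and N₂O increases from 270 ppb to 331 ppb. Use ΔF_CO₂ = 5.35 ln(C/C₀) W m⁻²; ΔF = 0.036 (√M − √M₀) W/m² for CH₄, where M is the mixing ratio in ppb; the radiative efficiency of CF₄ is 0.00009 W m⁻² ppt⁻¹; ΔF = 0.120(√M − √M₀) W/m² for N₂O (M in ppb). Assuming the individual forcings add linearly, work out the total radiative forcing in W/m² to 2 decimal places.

ΔF = 5.15 W/m²

CO₂: 5.35 × ln(898/409) = 5.35 × ln(2.19560) = 5.35 × 0.78646 = 4.2076 W/m².
CH₄: 0.036 × (√2256 − √743) = 0.036 × (47.4974 − 27.2580) = 0.036 × 20.2394 = 0.7286 W/m².
CF₄: ΔF = 0.00009 × (87 − 32) = 0.00009 × 55 = 0.0050 W/m².
N₂O: 0.120 × (√331 − √270) = 0.120 × (18.1934 − 16.4317) = 0.120 × 1.7617 = 0.2114 W/m².
Total ΔF = 4.2076 + 0.7286 + 0.0050 + 0.2114 = 5.1526 W/m².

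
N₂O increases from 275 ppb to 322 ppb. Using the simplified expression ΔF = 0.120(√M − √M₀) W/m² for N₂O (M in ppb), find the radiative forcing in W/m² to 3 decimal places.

N₂O: 0.120 × (√322 − √275) = 0.120 × (17.9444 − 16.5831) = 0.120 × 1.3613 = 0.1634 W/m².

ΔF = 0.163 W/m²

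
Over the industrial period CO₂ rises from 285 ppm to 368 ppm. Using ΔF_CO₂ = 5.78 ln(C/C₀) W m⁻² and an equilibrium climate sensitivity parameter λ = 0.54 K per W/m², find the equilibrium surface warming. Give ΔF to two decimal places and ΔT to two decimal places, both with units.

ΔF = 1.48 W/m²; ΔT = 0.80 K

CO₂: 5.78 × ln(368/285) = 5.78 × ln(1.29123) = 5.78 × 0.25560 = 1.4774 W/m².
ΔT = λ ΔF = 0.54 × 1.48 = 0.7992 K.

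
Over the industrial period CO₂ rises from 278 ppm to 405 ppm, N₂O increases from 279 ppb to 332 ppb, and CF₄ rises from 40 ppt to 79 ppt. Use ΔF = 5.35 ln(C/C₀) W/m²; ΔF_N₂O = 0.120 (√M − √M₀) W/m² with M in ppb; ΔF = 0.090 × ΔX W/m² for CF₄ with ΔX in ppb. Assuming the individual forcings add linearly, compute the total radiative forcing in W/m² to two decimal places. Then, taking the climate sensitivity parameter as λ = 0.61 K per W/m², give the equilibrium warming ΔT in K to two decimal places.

CO₂: 5.35 × ln(405/278) = 5.35 × ln(1.45683) = 5.35 × 0.37626 = 2.0130 W/m².
N₂O: 0.120 × (√332 − √279) = 0.120 × (18.2209 − 16.7033) = 0.120 × 1.5176 = 0.1821 W/m².
CF₄: Δ = 79 − 40 = 39 ppt = 0.039 ppb; ΔF = 0.090 × 0.039 = 0.0035 W/m².
Total ΔF = 2.0130 + 0.1821 + 0.0035 = 2.1986 W/m².
ΔT = λ ΔF = 0.61 × 2.20 = 1.3420 K.

ΔF = 2.20 W/m²; ΔT = 1.34 K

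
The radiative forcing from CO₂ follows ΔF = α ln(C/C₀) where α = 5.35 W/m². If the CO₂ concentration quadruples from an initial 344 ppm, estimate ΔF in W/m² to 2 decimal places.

Because the forcing depends only on the ratio C/C₀, the initial concentration does not enter.
ΔF = 5.35 × ln(4) = 5.35 × 1.38629 = 7.4167 W/m².

ΔF = 7.42 W/m²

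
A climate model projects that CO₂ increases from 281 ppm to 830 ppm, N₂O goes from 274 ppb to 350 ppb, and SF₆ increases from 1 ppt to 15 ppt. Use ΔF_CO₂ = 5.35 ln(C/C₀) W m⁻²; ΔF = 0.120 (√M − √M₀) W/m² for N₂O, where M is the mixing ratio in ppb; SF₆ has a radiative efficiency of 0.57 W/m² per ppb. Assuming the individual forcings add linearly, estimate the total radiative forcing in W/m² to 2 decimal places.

CO₂: 5.35 × ln(830/281) = 5.35 × ln(2.95374) = 5.35 × 1.08307 = 5.7944 W/m².
N₂O: 0.120 × (√350 − √274) = 0.120 × (18.7083 − 16.5529) = 0.120 × 2.1554 = 0.2586 W/m².
SF₆: Δ = 15 − 1 = 14 ppt = 0.014 ppb; ΔF = 0.57 × 0.014 = 0.0080 W/m².
Total ΔF = 5.7944 + 0.2586 + 0.0080 = 6.0610 W/m².

ΔF = 6.06 W/m²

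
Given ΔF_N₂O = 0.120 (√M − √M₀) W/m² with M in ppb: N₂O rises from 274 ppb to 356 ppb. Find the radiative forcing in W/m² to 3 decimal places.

N₂O: 0.120 × (√356 − √274) = 0.120 × (18.8680 − 16.5529) = 0.120 × 2.3151 = 0.2778 W/m².

ΔF = 0.278 W/m²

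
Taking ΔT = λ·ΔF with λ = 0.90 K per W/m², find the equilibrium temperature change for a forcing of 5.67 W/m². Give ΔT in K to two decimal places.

ΔT = λ ΔF = 0.90 × 5.67 = 5.1030 K.

ΔT = 5.10 K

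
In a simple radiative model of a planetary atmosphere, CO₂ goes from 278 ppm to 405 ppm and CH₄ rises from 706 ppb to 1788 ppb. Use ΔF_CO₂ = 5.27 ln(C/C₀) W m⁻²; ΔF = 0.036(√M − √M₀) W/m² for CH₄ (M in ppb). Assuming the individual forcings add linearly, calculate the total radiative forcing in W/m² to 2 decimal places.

CO₂: 5.27 × ln(405/278) = 5.27 × ln(1.45683) = 5.27 × 0.37626 = 1.9829 W/m².
CH₄: 0.036 × (√1788 − √706) = 0.036 × (42.2847 − 26.5707) = 0.036 × 15.7140 = 0.5657 W/m².
Total ΔF = 1.9829 + 0.5657 = 2.5486 W/m².

ΔF = 2.55 W/m²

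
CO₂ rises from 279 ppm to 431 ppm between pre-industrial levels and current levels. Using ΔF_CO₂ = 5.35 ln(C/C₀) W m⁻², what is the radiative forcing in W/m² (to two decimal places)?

ΔF = 2.33 W/m²

CO₂: 5.35 × ln(431/279) = 5.35 × ln(1.54480) = 5.35 × 0.43489 = 2.3267 W/m².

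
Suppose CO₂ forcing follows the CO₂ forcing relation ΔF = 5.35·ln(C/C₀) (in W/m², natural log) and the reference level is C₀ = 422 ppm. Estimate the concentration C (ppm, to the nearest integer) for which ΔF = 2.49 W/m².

C ≈ 672 ppm

Set 5.35 ln(C/422) = 2.49, so ln(C/422) = 2.49/5.35 = 0.46542.
Then C/422 = e^0.46542 = 1.59268, giving C = 422 × 1.59268 = 672.11 ppm.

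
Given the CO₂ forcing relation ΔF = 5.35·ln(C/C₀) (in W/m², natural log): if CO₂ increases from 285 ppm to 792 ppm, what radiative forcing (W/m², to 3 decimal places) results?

ΔF = 5.468 W/m²

CO₂ absorption bands are partially saturated, so forcing scales with the logarithm of the concentration ratio.
CO₂: 5.35 × ln(792/285) = 5.35 × ln(2.77895) = 5.35 × 1.02207 = 5.4681 W/m².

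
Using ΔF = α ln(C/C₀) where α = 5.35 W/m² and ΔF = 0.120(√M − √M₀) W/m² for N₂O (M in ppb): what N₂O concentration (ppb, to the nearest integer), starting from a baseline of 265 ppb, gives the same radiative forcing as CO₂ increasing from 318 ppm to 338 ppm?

M ≈ 361 ppb

CO₂ forcing: 5.35 × ln(338/318) = 5.35 × 0.060995 = 0.32632 W/m².
Set 0.120(√M − √265) = 0.32632: √M = 0.32632/0.120 + √265 = 2.7193 + 16.2788 = 18.9981.
M = (18.9981)² = 360.93 ppb.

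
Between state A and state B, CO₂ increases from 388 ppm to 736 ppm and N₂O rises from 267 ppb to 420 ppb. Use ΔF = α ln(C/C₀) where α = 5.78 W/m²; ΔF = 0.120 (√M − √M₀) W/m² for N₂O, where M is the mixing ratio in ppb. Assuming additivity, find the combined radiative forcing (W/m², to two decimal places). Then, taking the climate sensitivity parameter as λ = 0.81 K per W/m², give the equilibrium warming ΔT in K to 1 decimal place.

CO₂: 5.78 × ln(736/388) = 5.78 × ln(1.89691) = 5.78 × 0.64023 = 3.7005 W/m².
N₂O: 0.120 × (√420 − √267) = 0.120 × (20.4939 − 16.3401) = 0.120 × 4.1538 = 0.4985 W/m².
Total ΔF = 3.7005 + 0.4985 = 4.1990 W/m².
ΔT = λ ΔF = 0.81 × 4.20 = 3.4020 K.

ΔF = 4.20 W/m²; ΔT = 3.4 K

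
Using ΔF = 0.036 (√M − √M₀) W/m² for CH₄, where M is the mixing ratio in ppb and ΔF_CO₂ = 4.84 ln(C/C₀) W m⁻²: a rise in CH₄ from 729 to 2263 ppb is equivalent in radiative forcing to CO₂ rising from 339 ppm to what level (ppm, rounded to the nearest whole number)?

CH₄ forcing: 0.036 × (√2263 − √729) = 0.036 × (47.5710 − 27.0000) = 0.036 × 20.5710 = 0.74056 W/m².
Set 4.84 ln(C/339) = 0.74056: ln(C/339) = 0.74056/4.84 = 0.15301, so C = 339 × e^0.15301 = 339 × 1.16534 = 395.05 ppm.

C ≈ 395 ppm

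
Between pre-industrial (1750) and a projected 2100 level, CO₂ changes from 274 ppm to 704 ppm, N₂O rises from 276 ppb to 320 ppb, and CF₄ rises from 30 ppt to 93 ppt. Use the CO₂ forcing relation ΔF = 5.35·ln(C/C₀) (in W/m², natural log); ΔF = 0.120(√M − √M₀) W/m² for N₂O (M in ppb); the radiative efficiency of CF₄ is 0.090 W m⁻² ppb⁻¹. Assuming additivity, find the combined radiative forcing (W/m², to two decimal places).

CO₂: 5.35 × ln(704/274) = 5.35 × ln(2.56934) = 5.35 × 0.94365 = 5.0485 W/m².
N₂O: 0.120 × (√320 − √276) = 0.120 × (17.8885 − 16.6132) = 0.120 × 1.2753 = 0.1530 W/m².
CF₄: Δ = 93 − 30 = 63 ppt = 0.063 ppb; ΔF = 0.090 × 0.063 = 0.0057 W/m².
Total ΔF = 5.0485 + 0.1530 + 0.0057 = 5.2072 W/m².

ΔF = 5.21 W/m²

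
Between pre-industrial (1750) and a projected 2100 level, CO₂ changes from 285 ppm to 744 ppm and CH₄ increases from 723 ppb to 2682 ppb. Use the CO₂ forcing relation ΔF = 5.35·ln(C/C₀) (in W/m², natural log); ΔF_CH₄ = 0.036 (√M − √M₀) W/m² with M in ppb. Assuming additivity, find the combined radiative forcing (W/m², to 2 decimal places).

CO₂: 5.35 × ln(744/285) = 5.35 × ln(2.61053) = 5.35 × 0.95955 = 5.1336 W/m².
CH₄: 0.036 × (√2682 − √723) = 0.036 × (51.7880 − 26.8887) = 0.036 × 24.8993 = 0.8964 W/m².
Total ΔF = 5.1336 + 0.8964 = 6.0300 W/m².

ΔF = 6.03 W/m²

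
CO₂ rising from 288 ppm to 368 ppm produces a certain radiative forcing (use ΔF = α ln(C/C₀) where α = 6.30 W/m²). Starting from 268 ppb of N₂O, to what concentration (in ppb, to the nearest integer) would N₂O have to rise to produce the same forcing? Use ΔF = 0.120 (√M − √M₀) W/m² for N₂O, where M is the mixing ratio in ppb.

M ≈ 855 ppb

CO₂ forcing: 6.30 × ln(368/288) = 6.30 × 0.245122 = 1.54427 W/m².
Set 0.120(√M − √268) = 1.54427: √M = 1.54427/0.120 + √268 = 12.8689 + 16.3707 = 29.2396.
M = (29.2396)² = 854.95 ppb.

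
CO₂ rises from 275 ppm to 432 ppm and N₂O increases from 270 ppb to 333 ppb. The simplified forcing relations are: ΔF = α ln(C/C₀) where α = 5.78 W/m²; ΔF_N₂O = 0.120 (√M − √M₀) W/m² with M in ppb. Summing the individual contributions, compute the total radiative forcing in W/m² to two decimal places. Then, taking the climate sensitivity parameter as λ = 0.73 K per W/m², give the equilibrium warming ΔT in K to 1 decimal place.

CO₂: 5.78 × ln(432/275) = 5.78 × ln(1.57091) = 5.78 × 0.45166 = 2.6106 W/m².
N₂O: 0.120 × (√333 − √270) = 0.120 × (18.2483 − 16.4317) = 0.120 × 1.8166 = 0.2180 W/m².
Total ΔF = 2.6106 + 0.2180 = 2.8286 W/m².
ΔT = λ ΔF = 0.73 × 2.83 = 2.0659 K.

ΔF = 2.83 W/m²; ΔT = 2.1 K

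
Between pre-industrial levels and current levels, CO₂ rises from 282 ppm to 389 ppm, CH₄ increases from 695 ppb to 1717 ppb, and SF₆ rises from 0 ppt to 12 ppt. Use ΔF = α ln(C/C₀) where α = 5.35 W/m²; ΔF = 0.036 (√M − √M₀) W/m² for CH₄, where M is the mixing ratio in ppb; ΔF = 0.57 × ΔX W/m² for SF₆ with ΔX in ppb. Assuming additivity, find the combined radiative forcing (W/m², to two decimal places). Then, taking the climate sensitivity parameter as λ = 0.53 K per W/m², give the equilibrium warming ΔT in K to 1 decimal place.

ΔF = 2.27 W/m²; ΔT = 1.2 K

CO₂: 5.35 × ln(389/282) = 5.35 × ln(1.37943) = 5.35 × 0.32167 = 1.7209 W/m².
CH₄: 0.036 × (√1717 − √695) = 0.036 × (41.4367 − 26.3629) = 0.036 × 15.0738 = 0.5427 W/m².
SF₆: Δ = 12 − 0 = 12 ppt = 0.012 ppb; ΔF = 0.57 × 0.012 = 0.0068 W/m².
Total ΔF = 1.7209 + 0.5427 + 0.0068 = 2.2704 W/m².
ΔT = λ ΔF = 0.53 × 2.27 = 1.2031 K.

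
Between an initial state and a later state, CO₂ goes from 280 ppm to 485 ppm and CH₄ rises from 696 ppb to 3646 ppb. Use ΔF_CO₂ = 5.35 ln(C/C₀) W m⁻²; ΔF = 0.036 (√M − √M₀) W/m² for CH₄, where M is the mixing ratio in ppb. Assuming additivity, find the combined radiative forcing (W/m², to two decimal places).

ΔF = 4.16 W/m²

CO₂: 5.35 × ln(485/280) = 5.35 × ln(1.73214) = 5.35 × 0.54936 = 2.9391 W/m².
CH₄: 0.036 × (√3646 − √696) = 0.036 × (60.3821 − 26.3818) = 0.036 × 34.0003 = 1.2240 W/m².
Total ΔF = 2.9391 + 1.2240 = 4.1631 W/m².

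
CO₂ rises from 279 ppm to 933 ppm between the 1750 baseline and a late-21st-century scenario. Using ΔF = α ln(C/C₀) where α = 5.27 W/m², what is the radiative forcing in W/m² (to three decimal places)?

ΔF = 6.362 W/m²

CO₂: 5.27 × ln(933/279) = 5.27 × ln(3.34409) = 5.27 × 1.20719 = 6.3619 W/m².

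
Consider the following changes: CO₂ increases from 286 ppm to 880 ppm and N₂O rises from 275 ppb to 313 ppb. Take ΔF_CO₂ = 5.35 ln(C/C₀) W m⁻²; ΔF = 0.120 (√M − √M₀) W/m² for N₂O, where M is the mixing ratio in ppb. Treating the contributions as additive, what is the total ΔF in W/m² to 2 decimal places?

CO₂: 5.35 × ln(880/286) = 5.35 × ln(3.07692) = 5.35 × 1.12393 = 6.0130 W/m².
N₂O: 0.120 × (√313 − √275) = 0.120 × (17.6918 − 16.5831) = 0.120 × 1.1087 = 0.1330 W/m².
Total ΔF = 6.0130 + 0.1330 = 6.1460 W/m².

ΔF = 6.15 W/m²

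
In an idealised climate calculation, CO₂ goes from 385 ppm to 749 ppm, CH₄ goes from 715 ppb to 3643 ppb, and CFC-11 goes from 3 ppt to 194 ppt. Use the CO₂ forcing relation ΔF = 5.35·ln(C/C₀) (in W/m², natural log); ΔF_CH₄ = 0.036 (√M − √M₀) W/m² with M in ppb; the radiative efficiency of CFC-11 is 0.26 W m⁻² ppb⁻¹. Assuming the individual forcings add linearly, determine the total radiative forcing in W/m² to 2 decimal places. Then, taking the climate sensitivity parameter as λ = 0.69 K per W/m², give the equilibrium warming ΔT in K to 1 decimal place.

CO₂: 5.35 × ln(749/385) = 5.35 × ln(1.94545) = 5.35 × 0.66549 = 3.5604 W/m².
CH₄: 0.036 × (√3643 − √715) = 0.036 × (60.3573 − 26.7395) = 0.036 × 33.6178 = 1.2102 W/m².
CFC-11: Δ = 194 − 3 = 191 ppt = 0.191 ppb; ΔF = 0.26 × 0.191 = 0.0497 W/m².
Total ΔF = 3.5604 + 1.2102 + 0.0497 = 4.8203 W/m².
ΔT = λ ΔF = 0.69 × 4.82 = 3.3258 K.

ΔF = 4.82 W/m²; ΔT = 3.3 K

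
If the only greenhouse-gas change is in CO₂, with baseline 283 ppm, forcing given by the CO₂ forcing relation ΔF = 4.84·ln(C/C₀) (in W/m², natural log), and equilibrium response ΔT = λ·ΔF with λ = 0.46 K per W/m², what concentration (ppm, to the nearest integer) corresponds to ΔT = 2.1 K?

C ≈ 727 ppm

Required forcing: ΔF = ΔT/λ = 2.1/0.46 = 4.5652 W/m².
Then ln(C/283) = ΔF/4.84 = 4.5652/4.84 = 0.94322.
So C = 283 × e^0.94322 = 283 × 2.56824 = 726.81 ppm.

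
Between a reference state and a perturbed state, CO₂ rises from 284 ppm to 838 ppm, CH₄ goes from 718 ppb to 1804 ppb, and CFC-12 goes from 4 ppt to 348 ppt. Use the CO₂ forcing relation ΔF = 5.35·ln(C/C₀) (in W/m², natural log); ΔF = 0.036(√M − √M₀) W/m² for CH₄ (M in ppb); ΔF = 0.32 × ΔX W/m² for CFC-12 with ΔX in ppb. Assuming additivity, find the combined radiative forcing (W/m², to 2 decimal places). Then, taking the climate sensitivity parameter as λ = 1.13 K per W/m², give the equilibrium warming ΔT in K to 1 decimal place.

ΔF = 6.46 W/m²; ΔT = 7.3 K

CO₂: 5.35 × ln(838/284) = 5.35 × ln(2.95070) = 5.35 × 1.08204 = 5.7889 W/m².
CH₄: 0.036 × (√1804 − √718) = 0.036 × (42.4735 − 26.7955) = 0.036 × 15.6780 = 0.5644 W/m².
CFC-12: Δ = 348 − 4 = 344 ppt = 0.344 ppb; ΔF = 0.32 × 0.344 = 0.1101 W/m².
Total ΔF = 5.7889 + 0.5644 + 0.1101 = 6.4634 W/m².
ΔT = λ ΔF = 1.13 × 6.46 = 7.2998 K.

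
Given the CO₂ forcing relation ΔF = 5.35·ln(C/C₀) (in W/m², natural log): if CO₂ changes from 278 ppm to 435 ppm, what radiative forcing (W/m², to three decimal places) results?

ΔF = 2.395 W/m²

CO₂: 5.35 × ln(435/278) = 5.35 × ln(1.56475) = 5.35 × 0.44773 = 2.3954 W/m².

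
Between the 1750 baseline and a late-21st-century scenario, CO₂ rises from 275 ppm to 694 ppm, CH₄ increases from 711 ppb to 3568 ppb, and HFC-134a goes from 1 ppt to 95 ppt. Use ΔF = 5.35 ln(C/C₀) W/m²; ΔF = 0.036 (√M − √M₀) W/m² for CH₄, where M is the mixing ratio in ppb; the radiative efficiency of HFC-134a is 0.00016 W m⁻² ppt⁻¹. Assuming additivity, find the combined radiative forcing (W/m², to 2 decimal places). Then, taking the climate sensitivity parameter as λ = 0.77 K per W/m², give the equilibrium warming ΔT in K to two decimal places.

ΔF = 6.16 W/m²; ΔT = 4.74 K

CO₂: 5.35 × ln(694/275) = 5.35 × ln(2.52364) = 5.35 × 0.92570 = 4.9525 W/m².
CH₄: 0.036 × (√3568 − √711) = 0.036 × (59.7327 − 26.6646) = 0.036 × 33.0681 = 1.1905 W/m².
HFC-134a: ΔF = 0.00016 × (95 − 1) = 0.00016 × 94 = 0.0150 W/m².
Total ΔF = 4.9525 + 1.1905 + 0.0150 = 6.1580 W/m².
ΔT = λ ΔF = 0.77 × 6.16 = 4.7432 K.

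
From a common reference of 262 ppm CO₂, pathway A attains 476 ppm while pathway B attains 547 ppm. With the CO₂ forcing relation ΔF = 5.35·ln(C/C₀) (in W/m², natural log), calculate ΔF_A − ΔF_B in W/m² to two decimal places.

ΔF_A − ΔF_B = -0.74 W/m²

ΔF_A = 5.35 ln(476/262) = 5.35 × 0.59707 = 3.1943 W/m².
ΔF_B = 5.35 ln(547/262) = 5.35 × 0.73610 = 3.9381 W/m².
Difference: 3.1943 − 3.9381 = -0.7438 W/m².
(Equivalently, ΔF_A − ΔF_B = 5.35 ln(476/547) = 5.35 × -0.13903 = -0.7438 W/m².)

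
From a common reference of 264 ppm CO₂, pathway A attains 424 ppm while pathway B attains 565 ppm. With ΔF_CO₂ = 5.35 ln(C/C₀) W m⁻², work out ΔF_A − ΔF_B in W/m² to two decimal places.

ΔF_A − ΔF_B = -1.54 W/m²

ΔF_A = 5.35 ln(424/264) = 5.35 × 0.47378 = 2.5347 W/m².
ΔF_B = 5.35 ln(565/264) = 5.35 × 0.76088 = 4.0707 W/m².
Difference: 2.5347 − 4.0707 = -1.5360 W/m².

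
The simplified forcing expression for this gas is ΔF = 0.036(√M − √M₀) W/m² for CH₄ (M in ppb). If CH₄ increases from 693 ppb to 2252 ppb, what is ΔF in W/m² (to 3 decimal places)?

ΔF = 0.761 W/m²

CH₄: 0.036 × (√2252 − √693) = 0.036 × (47.4552 − 26.3249) = 0.036 × 21.1303 = 0.7607 W/m².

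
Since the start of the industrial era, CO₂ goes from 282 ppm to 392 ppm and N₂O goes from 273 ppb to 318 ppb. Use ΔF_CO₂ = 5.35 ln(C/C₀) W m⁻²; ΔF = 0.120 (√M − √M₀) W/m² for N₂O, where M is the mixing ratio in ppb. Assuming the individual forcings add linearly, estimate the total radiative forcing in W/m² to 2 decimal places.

CO₂: 5.35 × ln(392/282) = 5.35 × ln(1.39007) = 5.35 × 0.32935 = 1.7620 W/m².
N₂O: 0.120 × (√318 − √273) = 0.120 × (17.8326 − 16.5227) = 0.120 × 1.3099 = 0.1572 W/m².
Total ΔF = 1.7620 + 0.1572 = 1.9192 W/m².

ΔF = 1.92 W/m²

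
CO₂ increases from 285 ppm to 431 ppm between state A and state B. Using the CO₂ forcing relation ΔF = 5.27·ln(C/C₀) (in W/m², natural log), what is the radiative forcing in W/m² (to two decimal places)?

ΔF = 2.18 W/m²

CO₂ absorption bands are partially saturated, so forcing scales with the logarithm of the concentration ratio.
CO₂: 5.27 × ln(431/285) = 5.27 × ln(1.51228) = 5.27 × 0.41362 = 2.1798 W/m².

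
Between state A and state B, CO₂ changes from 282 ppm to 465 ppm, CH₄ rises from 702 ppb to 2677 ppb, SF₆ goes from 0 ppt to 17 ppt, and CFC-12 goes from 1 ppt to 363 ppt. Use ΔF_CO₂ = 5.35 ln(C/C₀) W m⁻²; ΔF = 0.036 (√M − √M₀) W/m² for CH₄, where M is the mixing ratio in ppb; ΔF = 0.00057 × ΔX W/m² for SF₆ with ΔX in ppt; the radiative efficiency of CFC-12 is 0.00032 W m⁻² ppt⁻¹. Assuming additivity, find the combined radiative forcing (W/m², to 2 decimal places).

CO₂: 5.35 × ln(465/282) = 5.35 × ln(1.64894) = 5.35 × 0.50013 = 2.6757 W/m².
CH₄: 0.036 × (√2677 − √702) = 0.036 × (51.7397 − 26.4953) = 0.036 × 25.2444 = 0.9088 W/m².
SF₆: ΔF = 0.00057 × (17 − 0) = 0.00057 × 17 = 0.0097 W/m².
CFC-12: ΔF = 0.00032 × (363 − 1) = 0.00032 × 362 = 0.1158 W/m².
Total ΔF = 2.6757 + 0.9088 + 0.0097 + 0.1158 = 3.7100 W/m².

ΔF = 3.71 W/m²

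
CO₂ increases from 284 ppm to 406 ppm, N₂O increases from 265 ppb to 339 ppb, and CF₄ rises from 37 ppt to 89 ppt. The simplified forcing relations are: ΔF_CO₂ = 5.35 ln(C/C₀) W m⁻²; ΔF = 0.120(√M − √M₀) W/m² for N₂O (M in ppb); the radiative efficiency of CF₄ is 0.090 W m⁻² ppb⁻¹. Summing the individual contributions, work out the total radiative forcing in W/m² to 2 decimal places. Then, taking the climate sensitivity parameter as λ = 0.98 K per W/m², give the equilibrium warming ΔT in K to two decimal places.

ΔF = 2.17 W/m²; ΔT = 2.13 K

CO₂: 5.35 × ln(406/284) = 5.35 × ln(1.42958) = 5.35 × 0.35738 = 1.9120 W/m².
N₂O: 0.120 × (√339 − √265) = 0.120 × (18.4120 − 16.2788) = 0.120 × 2.1332 = 0.2560 W/m².
CF₄: Δ = 89 − 37 = 52 ppt = 0.052 ppb; ΔF = 0.090 × 0.052 = 0.0047 W/m².
Total ΔF = 1.9120 + 0.2560 + 0.0047 = 2.1727 W/m².
ΔT = λ ΔF = 0.98 × 2.17 = 2.1266 K.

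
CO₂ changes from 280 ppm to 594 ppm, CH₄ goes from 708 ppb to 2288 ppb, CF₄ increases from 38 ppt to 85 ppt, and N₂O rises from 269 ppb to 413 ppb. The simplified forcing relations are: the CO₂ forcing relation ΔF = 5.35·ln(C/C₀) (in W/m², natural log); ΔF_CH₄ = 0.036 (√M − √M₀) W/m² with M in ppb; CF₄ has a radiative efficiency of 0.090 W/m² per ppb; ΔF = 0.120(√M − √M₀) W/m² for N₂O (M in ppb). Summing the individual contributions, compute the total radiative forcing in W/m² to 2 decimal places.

ΔF = 5.26 W/m²

CO₂: 5.35 × ln(594/280) = 5.35 × ln(2.12143) = 5.35 × 0.75209 = 4.0237 W/m².
CH₄: 0.036 × (√2288 − √708) = 0.036 × (47.8330 − 26.6083) = 0.036 × 21.2247 = 0.7641 W/m².
CF₄: Δ = 85 − 38 = 47 ppt = 0.047 ppb; ΔF = 0.090 × 0.047 = 0.0042 W/m².
N₂O: 0.120 × (√413 − √269) = 0.120 × (20.3224 − 16.4012) = 0.120 × 3.9212 = 0.4705 W/m².
Total ΔF = 4.0237 + 0.7641 + 0.0042 + 0.4705 = 5.2625 W/m².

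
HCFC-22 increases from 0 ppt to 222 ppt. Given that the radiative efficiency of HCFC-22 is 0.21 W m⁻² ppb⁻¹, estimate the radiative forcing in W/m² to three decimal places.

ΔF = 0.047 W/m²

HCFC-22: Δ = 222 − 0 = 222 ppt = 0.222 ppb; ΔF = 0.21 × 0.222 = 0.0466 W/m².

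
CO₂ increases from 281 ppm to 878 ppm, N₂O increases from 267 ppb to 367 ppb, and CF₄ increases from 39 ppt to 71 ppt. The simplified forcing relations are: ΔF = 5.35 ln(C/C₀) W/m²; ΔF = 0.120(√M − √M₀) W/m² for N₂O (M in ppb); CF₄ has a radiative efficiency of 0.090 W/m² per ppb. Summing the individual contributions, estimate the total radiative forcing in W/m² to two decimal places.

ΔF = 6.44 W/m²

CO₂: 5.35 × ln(878/281) = 5.35 × ln(3.12456) = 5.35 × 1.13929 = 6.0952 W/m².
N₂O: 0.120 × (√367 − √267) = 0.120 × (19.1572 − 16.3401) = 0.120 × 2.8171 = 0.3381 W/m².
CF₄: Δ = 71 − 39 = 32 ppt = 0.032 ppb; ΔF = 0.090 × 0.032 = 0.0029 W/m².
Total ΔF = 6.0952 + 0.3381 + 0.0029 = 6.4362 W/m².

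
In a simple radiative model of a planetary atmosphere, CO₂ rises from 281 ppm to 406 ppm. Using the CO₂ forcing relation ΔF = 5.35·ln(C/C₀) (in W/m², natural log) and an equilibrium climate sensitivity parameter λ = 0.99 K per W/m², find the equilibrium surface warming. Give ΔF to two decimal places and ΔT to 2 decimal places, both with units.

CO₂: 5.35 × ln(406/281) = 5.35 × ln(1.44484) = 5.35 × 0.36800 = 1.9688 W/m².
ΔT = λ ΔF = 0.99 × 1.97 = 1.9503 K.

ΔF = 1.97 W/m²; ΔT = 1.95 K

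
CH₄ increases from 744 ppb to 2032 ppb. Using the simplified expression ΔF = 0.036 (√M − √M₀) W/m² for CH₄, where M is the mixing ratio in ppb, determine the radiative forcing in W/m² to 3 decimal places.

ΔF = 0.641 W/m²

CH₄: 0.036 × (√2032 − √744) = 0.036 × (45.0777 − 27.2764) = 0.036 × 17.8013 = 0.6408 W/m².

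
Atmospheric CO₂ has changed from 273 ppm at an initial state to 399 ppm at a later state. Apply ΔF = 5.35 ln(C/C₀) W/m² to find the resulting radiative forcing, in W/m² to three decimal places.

ΔF = 2.030 W/m²

CO₂: 5.35 × ln(399/273) = 5.35 × ln(1.46154) = 5.35 × 0.37949 = 2.0303 W/m².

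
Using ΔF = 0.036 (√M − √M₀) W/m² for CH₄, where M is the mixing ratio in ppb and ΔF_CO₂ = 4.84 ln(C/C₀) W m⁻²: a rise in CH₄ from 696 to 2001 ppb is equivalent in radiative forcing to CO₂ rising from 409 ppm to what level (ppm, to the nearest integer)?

C ≈ 469 ppm

CH₄ forcing: 0.036 × (√2001 − √696) = 0.036 × (44.7325 − 26.3818) = 0.036 × 18.3507 = 0.66063 W/m².
Set 4.84 ln(C/409) = 0.66063: ln(C/409) = 0.66063/4.84 = 0.13649, so C = 409 × e^0.13649 = 409 × 1.14624 = 468.81 ppm.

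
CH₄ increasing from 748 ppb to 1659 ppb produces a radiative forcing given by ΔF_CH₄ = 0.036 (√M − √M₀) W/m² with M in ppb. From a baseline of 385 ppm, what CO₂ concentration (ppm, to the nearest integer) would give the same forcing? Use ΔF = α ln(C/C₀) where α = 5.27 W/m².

CH₄ forcing: 0.036 × (√1659 − √748) = 0.036 × (40.7308 − 27.3496) = 0.036 × 13.3812 = 0.48172 W/m².
Set 5.27 ln(C/385) = 0.48172: ln(C/385) = 0.48172/5.27 = 0.09141, so C = 385 × e^0.09141 = 385 × 1.09572 = 421.85 ppm.

C ≈ 422 ppm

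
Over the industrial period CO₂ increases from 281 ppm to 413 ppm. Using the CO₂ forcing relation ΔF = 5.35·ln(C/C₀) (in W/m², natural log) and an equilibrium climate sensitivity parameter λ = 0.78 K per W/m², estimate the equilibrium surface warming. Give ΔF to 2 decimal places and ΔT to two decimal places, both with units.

CO₂: 5.35 × ln(413/281) = 5.35 × ln(1.46975) = 5.35 × 0.38509 = 2.0602 W/m².
ΔT = λ ΔF = 0.78 × 2.06 = 1.6068 K.

ΔF = 2.06 W/m²; ΔT = 1.61 K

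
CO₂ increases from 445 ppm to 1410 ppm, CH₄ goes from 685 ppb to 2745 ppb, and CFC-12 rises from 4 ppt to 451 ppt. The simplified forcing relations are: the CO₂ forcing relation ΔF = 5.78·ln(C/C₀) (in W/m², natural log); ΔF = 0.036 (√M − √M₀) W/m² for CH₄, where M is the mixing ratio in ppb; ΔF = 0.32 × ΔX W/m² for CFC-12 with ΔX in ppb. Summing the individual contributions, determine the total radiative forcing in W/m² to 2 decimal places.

ΔF = 7.75 W/m²

CO₂: 5.78 × ln(1410/445) = 5.78 × ln(3.16854) = 5.78 × 1.15327 = 6.6659 W/m².
CH₄: 0.036 × (√2745 − √685) = 0.036 × (52.3927 − 26.1725) = 0.036 × 26.2202 = 0.9439 W/m².
CFC-12: Δ = 451 − 4 = 447 ppt = 0.447 ppb; ΔF = 0.32 × 0.447 = 0.1430 W/m².
Total ΔF = 6.6659 + 0.9439 + 0.1430 = 7.7528 W/m².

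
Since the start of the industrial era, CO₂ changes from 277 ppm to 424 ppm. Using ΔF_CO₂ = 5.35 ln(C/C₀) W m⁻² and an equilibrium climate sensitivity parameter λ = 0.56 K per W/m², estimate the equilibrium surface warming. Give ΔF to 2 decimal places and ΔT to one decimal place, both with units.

ΔF = 2.28 W/m²; ΔT = 1.3 K

CO₂: 5.35 × ln(424/277) = 5.35 × ln(1.53069) = 5.35 × 0.42572 = 2.2776 W/m².
ΔT = λ ΔF = 0.56 × 2.28 = 1.2768 K.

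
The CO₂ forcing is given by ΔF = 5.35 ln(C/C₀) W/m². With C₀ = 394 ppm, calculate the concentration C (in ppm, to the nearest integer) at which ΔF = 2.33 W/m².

C ≈ 609 ppm

Set 5.35 ln(C/394) = 2.33, so ln(C/394) = 2.33/5.35 = 0.43551.
Then C/394 = e^0.43551 = 1.54575, giving C = 394 × 1.54575 = 609.03 ppm.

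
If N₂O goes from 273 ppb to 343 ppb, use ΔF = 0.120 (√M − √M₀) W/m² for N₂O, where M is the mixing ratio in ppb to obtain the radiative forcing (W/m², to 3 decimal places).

ΔF = 0.240 W/m²

N₂O: 0.120 × (√343 − √273) = 0.120 × (18.5203 − 16.5227) = 0.120 × 1.9976 = 0.2397 W/m².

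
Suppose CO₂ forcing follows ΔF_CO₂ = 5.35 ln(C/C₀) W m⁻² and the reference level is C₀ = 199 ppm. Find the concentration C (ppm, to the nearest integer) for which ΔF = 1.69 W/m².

Set 5.35 ln(C/199) = 1.69, so ln(C/199) = 1.69/5.35 = 0.31589.
Then C/199 = e^0.31589 = 1.37148, giving C = 199 × 1.37148 = 272.92 ppm.

C ≈ 273 ppm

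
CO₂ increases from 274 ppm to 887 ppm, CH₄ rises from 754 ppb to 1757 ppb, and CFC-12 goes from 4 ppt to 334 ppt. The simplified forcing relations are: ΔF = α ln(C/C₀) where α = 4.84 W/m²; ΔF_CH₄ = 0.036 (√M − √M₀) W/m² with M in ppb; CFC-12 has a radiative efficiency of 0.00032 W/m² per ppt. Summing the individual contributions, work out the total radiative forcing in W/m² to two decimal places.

ΔF = 6.31 W/m²

CO₂: 4.84 × ln(887/274) = 4.84 × ln(3.23723) = 4.84 × 1.17472 = 5.6856 W/m².
CH₄: 0.036 × (√1757 − √754) = 0.036 × (41.9166 − 27.4591) = 0.036 × 14.4575 = 0.5205 W/m².
CFC-12: ΔF = 0.00032 × (334 − 4) = 0.00032 × 330 = 0.1056 W/m².
Total ΔF = 5.6856 + 0.5205 + 0.1056 = 6.3117 W/m².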